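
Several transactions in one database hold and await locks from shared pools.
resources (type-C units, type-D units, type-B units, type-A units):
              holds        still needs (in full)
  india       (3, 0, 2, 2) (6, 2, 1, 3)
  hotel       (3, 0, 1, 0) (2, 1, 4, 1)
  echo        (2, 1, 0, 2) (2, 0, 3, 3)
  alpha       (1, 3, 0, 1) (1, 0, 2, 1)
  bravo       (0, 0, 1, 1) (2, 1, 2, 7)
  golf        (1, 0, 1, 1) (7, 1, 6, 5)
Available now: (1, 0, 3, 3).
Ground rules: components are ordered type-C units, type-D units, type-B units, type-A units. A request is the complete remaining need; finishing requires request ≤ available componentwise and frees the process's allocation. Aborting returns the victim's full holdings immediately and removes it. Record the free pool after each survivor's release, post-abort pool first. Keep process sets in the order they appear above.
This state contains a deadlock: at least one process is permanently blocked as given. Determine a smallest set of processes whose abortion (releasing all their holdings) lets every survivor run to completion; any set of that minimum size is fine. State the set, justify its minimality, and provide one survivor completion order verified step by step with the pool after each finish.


Abort golf.
Key observation: the returned (1, 0, 1, 1) from golf is what brings hotel — unrunnable before, under any order — into play at step 2.
No smaller set exists: with zero aborts the deadlock remains.
Survivors finish in the order: alpha, hotel, echo, bravo, india. Check, step by step (pool after the aborts first):
  pool = (2, 0, 4, 4)
  alpha: need (1, 0, 2, 1) fits (2, 0, 4, 4); releases (1, 3, 0, 1), pool now (3, 3, 4, 5)
  hotel: need (2, 1, 4, 1) fits (3, 3, 4, 5); releases (3, 0, 1, 0), pool now (6, 3, 5, 5)
  echo: need (2, 0, 3, 3) fits (6, 3, 5, 5); releases (2, 1, 0, 2), pool now (8, 4, 5, 7)
  bravo: need (2, 1, 2, 7) fits (8, 4, 5, 7); releases (0, 0, 1, 1), pool now (8, 4, 6, 8)
  india: need (6, 2, 1, 3) fits (8, 4, 6, 8); releases (3, 0, 2, 2), pool now (11, 4, 8, 10)


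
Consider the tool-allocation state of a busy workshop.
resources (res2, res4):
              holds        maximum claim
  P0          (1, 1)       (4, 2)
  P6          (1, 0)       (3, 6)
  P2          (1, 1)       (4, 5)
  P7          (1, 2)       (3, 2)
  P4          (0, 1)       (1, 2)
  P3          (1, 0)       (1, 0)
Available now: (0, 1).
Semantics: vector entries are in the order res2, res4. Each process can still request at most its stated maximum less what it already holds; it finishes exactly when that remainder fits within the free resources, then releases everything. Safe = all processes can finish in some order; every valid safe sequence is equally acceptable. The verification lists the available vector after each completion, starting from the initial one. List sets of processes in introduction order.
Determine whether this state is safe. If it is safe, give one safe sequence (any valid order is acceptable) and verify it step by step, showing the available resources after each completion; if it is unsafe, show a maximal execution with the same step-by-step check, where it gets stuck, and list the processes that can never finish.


UNSAFE.
Key observation: even finishing P3, P4 leaves just (1, 2) free — too little res2 for any of the remaining processes.
A maximal execution: P3, P4 — then nothing else fits. Check, step by step:
  pool = (0, 1)
  P3: need (0, 0) fits (0, 1); releases (1, 0), pool now (1, 1)
  P4: need (1, 1) fits (1, 1); releases (0, 1), pool now (1, 2)
  blocked: P0 wants (3, 1), pool (1, 2) — not enough res2
  blocked: P6 wants (2, 6), pool (1, 2) — not enough res2 and res4
  blocked: P2 wants (3, 4), pool (1, 2) — not enough res2 and res4
  blocked: P7 wants (2, 0), pool (1, 2) — not enough res2
Never able to finish: P0, P6, P2 and P7.


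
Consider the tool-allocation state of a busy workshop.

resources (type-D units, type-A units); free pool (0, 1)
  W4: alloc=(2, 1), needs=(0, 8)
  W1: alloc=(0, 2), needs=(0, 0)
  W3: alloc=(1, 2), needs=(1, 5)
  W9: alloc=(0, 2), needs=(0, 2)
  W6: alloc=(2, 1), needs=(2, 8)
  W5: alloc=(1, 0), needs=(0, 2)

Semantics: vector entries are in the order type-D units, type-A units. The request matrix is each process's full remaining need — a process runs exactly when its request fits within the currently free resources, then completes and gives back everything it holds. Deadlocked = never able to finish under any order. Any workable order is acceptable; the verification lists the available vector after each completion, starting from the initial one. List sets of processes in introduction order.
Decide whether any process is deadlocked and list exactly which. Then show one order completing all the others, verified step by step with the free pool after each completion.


Deadlocked set: W4 and W6.
Key observation: even finishing W1, W9, W5, W3 leaves just (2, 7) free — too little type-A units for any of the remaining processes.
The rest can finish in the order W1, W9, W5, W3. Walking it through:
  pool = (0, 1)
  W1: need (0, 0) fits (0, 1); releases (0, 2), pool now (0, 3)
  W9: need (0, 2) fits (0, 3); releases (0, 2), pool now (0, 5)
  W5: need (0, 2) fits (0, 5); releases (1, 0), pool now (1, 5)
  W3: need (1, 5) fits (1, 5); releases (1, 2), pool now (2, 7)
The blocked processes can never fit:
  W4 still needs (0, 8) but only (2, 7) is free — short on type-A units
  W6 still needs (2, 8) but only (2, 7) is free — short on type-A units


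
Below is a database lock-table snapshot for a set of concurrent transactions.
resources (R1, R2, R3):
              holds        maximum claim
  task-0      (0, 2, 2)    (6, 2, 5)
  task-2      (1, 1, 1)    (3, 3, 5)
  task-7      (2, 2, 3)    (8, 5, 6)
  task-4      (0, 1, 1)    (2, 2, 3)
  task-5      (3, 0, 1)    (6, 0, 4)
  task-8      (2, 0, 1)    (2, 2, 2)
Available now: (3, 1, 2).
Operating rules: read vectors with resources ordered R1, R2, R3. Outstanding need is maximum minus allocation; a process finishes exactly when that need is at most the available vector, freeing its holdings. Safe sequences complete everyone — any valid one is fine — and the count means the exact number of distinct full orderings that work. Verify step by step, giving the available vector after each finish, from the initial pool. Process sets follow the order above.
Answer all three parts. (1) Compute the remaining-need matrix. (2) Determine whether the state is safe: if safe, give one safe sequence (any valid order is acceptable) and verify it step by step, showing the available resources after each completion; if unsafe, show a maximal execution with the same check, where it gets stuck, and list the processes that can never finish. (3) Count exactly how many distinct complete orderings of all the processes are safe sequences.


(1) Need matrix, components ordered R1, R2, R3:
  task-0: (6, 0, 3)
  task-2: (2, 2, 4)
  task-7: (6, 3, 3)
  task-4: (2, 1, 2)
  task-5: (3, 0, 3)
  task-8: (0, 2, 1)
(2) SAFE, for example via the order task-4, task-8, task-5, task-2, task-0, task-7.
Key observation: reading the order forward, task-4 is the first process whose need (2, 1, 2) meets the free pool (3, 1, 2) exactly on a resource it requests.
Walking it through:
  pool = (3, 1, 2)
  run task-4 (needs (2, 1, 2), free (3, 1, 2)); after release of (0, 1, 1) the pool is (3, 2, 3)
  run task-8 (needs (0, 2, 1), free (3, 2, 3)); after release of (2, 0, 1) the pool is (5, 2, 4)
  run task-5 (needs (3, 0, 3), free (5, 2, 4)); after release of (3, 0, 1) the pool is (8, 2, 5)
  run task-2 (needs (2, 2, 4), free (8, 2, 5)); after release of (1, 1, 1) the pool is (9, 3, 6)
  run task-0 (needs (6, 0, 3), free (9, 3, 6)); after release of (0, 2, 2) the pool is (9, 5, 8)
  run task-7 (needs (6, 3, 3), free (9, 5, 8)); after release of (2, 2, 3) the pool is (11, 7, 11)
(3) Precisely 26 of the possible complete orderings are safe sequences.


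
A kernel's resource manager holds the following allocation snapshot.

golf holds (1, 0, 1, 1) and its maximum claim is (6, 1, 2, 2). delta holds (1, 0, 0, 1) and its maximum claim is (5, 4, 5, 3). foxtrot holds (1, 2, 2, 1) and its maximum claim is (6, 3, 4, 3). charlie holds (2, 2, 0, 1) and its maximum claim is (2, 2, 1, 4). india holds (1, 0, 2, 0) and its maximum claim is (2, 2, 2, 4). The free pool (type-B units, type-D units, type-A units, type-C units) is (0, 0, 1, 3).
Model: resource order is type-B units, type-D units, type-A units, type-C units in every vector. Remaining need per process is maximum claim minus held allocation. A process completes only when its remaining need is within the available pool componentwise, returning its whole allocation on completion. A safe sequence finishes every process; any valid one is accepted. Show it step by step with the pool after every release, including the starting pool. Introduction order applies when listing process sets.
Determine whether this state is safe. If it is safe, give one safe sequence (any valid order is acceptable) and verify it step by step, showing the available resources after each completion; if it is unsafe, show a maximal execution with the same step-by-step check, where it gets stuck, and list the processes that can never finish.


UNSAFE.
Key observation: type-B units is the bottleneck — with charlie, india done the pool holds (3, 2, 3, 4), short of every remaining need.
A maximal execution: charlie, india — then nothing else fits. Check, step by step:
  pool = (0, 0, 1, 3)
  charlie needs (0, 0, 1, 3) <= (0, 0, 1, 3) -> finishes; pool += (2, 2, 0, 1) = (2, 2, 1, 4)
  india needs (1, 2, 0, 4) <= (2, 2, 1, 4) -> finishes; pool += (1, 0, 2, 0) = (3, 2, 3, 4)
  blocked: golf wants (5, 1, 1, 1), pool (3, 2, 3, 4) — not enough type-B units
  blocked: delta wants (4, 4, 5, 2), pool (3, 2, 3, 4) — not enough type-B units, type-D units and type-A units
  blocked: foxtrot wants (5, 1, 2, 2), pool (3, 2, 3, 4) — not enough type-B units
Never able to finish: golf, delta and foxtrot.


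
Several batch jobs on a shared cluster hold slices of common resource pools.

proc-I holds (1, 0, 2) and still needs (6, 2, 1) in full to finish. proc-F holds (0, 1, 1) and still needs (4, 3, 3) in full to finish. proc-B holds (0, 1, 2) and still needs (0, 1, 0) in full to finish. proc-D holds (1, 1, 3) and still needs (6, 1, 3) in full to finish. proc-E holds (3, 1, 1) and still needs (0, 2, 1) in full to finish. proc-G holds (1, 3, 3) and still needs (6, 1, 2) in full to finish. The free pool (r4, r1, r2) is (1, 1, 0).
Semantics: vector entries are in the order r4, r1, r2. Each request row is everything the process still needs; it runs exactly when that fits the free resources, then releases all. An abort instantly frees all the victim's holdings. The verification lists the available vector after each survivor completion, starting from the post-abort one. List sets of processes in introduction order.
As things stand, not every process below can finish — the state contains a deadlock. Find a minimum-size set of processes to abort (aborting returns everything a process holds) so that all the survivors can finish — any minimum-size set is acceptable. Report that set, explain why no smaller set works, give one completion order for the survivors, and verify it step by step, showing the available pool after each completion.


Abort proc-D and proc-G.
Key observation: proc-I could never have finished before the abort; with (2, 4, 6) returned by proc-D and proc-G, it fits at step 3.
No one abort is enough; case by case: proc-I alone leaves proc-D blocked (short on r4); proc-F alone leaves proc-I blocked (short on r4); proc-B alone leaves proc-I blocked (short on r4); proc-D alone leaves proc-I blocked (short on r4); proc-E alone leaves proc-I blocked (short on r4); proc-G alone leaves proc-I blocked (short on r4).
One survivor order: proc-B, proc-E, proc-I, proc-F. Step-by-step check (post-abort pool first):
  pool = (3, 5, 6)
  proc-B: need (0, 1, 0) fits (3, 5, 6); releases (0, 1, 2), pool now (3, 6, 8)
  proc-E: need (0, 2, 1) fits (3, 6, 8); releases (3, 1, 1), pool now (6, 7, 9)
  proc-I: need (6, 2, 1) fits (6, 7, 9); releases (1, 0, 2), pool now (7, 7, 11)
  proc-F: need (4, 3, 3) fits (7, 7, 11); releases (0, 1, 1), pool now (7, 8, 12)


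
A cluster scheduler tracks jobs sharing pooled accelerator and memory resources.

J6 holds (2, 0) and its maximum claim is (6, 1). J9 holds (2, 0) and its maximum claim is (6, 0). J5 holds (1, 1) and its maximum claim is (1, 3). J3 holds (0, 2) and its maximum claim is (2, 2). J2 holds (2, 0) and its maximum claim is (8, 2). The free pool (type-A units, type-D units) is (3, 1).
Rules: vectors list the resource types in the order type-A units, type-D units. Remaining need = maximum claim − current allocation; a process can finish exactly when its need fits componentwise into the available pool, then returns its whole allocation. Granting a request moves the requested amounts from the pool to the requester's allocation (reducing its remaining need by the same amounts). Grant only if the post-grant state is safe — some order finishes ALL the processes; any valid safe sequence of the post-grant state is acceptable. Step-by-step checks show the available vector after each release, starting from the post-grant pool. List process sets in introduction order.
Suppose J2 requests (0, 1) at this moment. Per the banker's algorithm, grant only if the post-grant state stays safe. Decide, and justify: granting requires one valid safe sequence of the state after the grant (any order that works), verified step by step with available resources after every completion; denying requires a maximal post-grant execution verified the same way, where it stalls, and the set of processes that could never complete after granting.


GRANT: granting preserves safety; a valid post-grant sequence is J3, J5, J6, J9, J2.
Key observation: granting shrinks the pool to (3, 0), yet J3 still fits and the chain goes through.
Verifying the post-grant state step by step:
  pool = (3, 0)
  run J3 (needs (2, 0), free (3, 0)); after release of (0, 2) the pool is (3, 2)
  run J5 (needs (0, 2), free (3, 2)); after release of (1, 1) the pool is (4, 3)
  run J6 (needs (4, 1), free (4, 3)); after release of (2, 0) the pool is (6, 3)
  run J9 (needs (4, 0), free (6, 3)); after release of (2, 0) the pool is (8, 3)
  run J2 (needs (6, 1), free (8, 3)); after release of (2, 1) the pool is (10, 4)


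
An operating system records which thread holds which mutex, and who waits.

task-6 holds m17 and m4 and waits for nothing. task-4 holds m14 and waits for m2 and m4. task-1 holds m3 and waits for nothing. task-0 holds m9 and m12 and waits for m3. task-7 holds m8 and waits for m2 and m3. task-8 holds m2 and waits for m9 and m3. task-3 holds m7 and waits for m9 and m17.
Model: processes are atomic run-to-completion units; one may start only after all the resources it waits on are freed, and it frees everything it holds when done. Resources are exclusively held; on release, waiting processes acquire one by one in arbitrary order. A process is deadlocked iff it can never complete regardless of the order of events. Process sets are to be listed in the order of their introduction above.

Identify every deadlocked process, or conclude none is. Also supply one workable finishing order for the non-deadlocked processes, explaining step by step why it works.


No process is deadlocked.
Key observation: no waiting chain loops back on itself — every chain ends at a process that waits on nothing, so everyone eventually runs.
The rest can finish in the order task-1, task-0, task-6, task-8, task-3, task-4, task-7.
Step-by-step check:
  task-1: no waits; runs immediately, freeing m3
  task-0: everything it awaited (m3) is free; runs, freeing m9 and m12
  task-6: no waits; runs immediately, freeing m17 and m4
  task-8: everything it awaited (m9 and m3) is free; runs, freeing m2
  task-3: everything it awaited (m9 and m17) is free; runs, freeing m7
  task-4: everything it awaited (m2 and m4) is free; runs, freeing m14
  task-7: everything it awaited (m2 and m3) is free; runs, freeing m8


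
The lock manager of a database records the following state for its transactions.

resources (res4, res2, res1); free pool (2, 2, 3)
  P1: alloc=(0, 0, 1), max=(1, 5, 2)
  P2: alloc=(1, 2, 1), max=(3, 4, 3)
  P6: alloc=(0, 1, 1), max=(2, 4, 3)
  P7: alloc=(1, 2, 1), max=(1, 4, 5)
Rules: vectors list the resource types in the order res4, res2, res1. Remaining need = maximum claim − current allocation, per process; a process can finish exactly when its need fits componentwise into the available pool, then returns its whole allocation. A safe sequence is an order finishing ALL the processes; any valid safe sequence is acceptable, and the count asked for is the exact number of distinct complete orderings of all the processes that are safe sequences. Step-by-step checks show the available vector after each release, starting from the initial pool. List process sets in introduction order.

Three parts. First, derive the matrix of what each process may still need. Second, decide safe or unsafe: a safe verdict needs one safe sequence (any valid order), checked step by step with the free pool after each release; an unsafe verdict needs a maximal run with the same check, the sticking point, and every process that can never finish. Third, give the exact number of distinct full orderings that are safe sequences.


(1) Remaining need (order res4, res2, res1):
  P1: (1, 5, 1)
  P2: (2, 2, 2)
  P6: (2, 3, 2)
  P7: (0, 2, 4)
(2) SAFE — a valid safe sequence is P2, P6, P7, P1.
Key observation: the first exact fit in this order is P2 — it needs (2, 2, 2) with (2, 2, 3) free, meeting a requested resource to the last unit.
Verifying each step:
  pool = (2, 2, 3)
  P2 needs (2, 2, 2) <= (2, 2, 3) -> finishes; pool += (1, 2, 1) = (3, 4, 4)
  P6 needs (2, 3, 2) <= (3, 4, 4) -> finishes; pool += (0, 1, 1) = (3, 5, 5)
  P7 needs (0, 2, 4) <= (3, 5, 5) -> finishes; pool += (1, 2, 1) = (4, 7, 6)
  P1 needs (1, 5, 1) <= (4, 7, 6) -> finishes; pool += (0, 0, 1) = (4, 7, 7)
(3) Exactly 4 of the possible complete orderings are safe sequences.


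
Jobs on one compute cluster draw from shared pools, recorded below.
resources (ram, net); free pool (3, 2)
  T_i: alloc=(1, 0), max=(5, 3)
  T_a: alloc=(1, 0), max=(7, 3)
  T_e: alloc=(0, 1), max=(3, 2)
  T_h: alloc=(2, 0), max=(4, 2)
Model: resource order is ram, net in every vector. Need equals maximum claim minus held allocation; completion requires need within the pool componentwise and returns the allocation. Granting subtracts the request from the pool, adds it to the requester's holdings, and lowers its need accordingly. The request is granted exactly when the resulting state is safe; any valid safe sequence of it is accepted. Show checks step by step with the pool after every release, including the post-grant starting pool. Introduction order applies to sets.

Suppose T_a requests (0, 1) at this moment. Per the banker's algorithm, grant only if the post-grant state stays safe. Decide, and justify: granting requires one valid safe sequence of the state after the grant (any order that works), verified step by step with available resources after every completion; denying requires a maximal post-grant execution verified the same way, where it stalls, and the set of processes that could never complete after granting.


DENY — the pretend-granted state is unsafe.
Key observation: after T_e, T_h the pool peaks at (5, 2), and each blocked process is short somewhere: T_i on net; T_a on ram.
On the post-grant state, T_e, T_h is a maximal run — nothing extends it. Step-by-step check:
  pool = (3, 1)
  T_e: need (3, 1) fits (3, 1); releases (0, 1), pool now (3, 2)
  T_h: need (2, 2) fits (3, 2); releases (2, 0), pool now (5, 2)
  T_i cannot run: need (4, 3) vs free (5, 2) (insufficient net)
  T_a cannot run: need (6, 2) vs free (5, 2) (insufficient ram)
Had the request been granted, T_i and T_a could never finish.


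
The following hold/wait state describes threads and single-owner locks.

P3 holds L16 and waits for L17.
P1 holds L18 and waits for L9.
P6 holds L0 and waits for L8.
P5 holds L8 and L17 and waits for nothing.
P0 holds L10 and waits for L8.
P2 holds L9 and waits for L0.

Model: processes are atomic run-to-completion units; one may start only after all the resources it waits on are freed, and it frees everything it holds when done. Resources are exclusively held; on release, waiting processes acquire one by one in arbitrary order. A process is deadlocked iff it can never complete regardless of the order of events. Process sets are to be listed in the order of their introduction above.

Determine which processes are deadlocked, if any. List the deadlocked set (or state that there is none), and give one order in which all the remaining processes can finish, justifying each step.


The deadlocked set is empty.
Key observation: the wait relation is loop-free; peeling off processes with no waits unwinds the whole state.
A valid finishing order for the others: P5, P0, P6, P2, P1, P3.
Walking it through:
  P5: no waits; runs immediately, freeing L8 and L17
  P0: everything it awaited (L8) is free; runs, freeing L10
  P6: everything it awaited (L8) is free; runs, freeing L0
  P2: everything it awaited (L0) is free; runs, freeing L9
  P1: everything it awaited (L9) is free; runs, freeing L18
  P3: everything it awaited (L17) is free; runs, freeing L16


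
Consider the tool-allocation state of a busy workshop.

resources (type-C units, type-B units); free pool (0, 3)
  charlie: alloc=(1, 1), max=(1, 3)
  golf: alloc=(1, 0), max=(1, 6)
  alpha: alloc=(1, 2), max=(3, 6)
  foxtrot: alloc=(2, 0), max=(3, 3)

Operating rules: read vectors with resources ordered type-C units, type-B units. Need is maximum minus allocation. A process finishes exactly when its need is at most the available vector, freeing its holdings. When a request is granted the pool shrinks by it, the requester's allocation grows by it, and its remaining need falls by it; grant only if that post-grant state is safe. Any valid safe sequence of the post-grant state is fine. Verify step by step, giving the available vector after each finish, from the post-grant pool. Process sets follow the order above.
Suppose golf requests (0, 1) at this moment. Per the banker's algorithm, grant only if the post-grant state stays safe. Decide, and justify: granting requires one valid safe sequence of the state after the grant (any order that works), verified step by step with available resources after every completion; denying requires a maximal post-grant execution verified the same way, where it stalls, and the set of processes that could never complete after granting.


DENY — the pretend-granted state is unsafe.
Key observation: the wall is type-B units: completing charlie, foxtrot brings the pool only to (3, 3), and all the rest need more.
After a pretend grant, a maximal execution: charlie, foxtrot — then nothing else fits. Step-by-step check:
  pool = (0, 2)
  run charlie (needs (0, 2), free (0, 2)); after release of (1, 1) the pool is (1, 3)
  run foxtrot (needs (1, 3), free (1, 3)); after release of (2, 0) the pool is (3, 3)
  blocked: golf wants (0, 5), pool (3, 3) — not enough type-B units
  blocked: alpha wants (2, 4), pool (3, 3) — not enough type-B units
Had the request been granted, golf and alpha could never finish.


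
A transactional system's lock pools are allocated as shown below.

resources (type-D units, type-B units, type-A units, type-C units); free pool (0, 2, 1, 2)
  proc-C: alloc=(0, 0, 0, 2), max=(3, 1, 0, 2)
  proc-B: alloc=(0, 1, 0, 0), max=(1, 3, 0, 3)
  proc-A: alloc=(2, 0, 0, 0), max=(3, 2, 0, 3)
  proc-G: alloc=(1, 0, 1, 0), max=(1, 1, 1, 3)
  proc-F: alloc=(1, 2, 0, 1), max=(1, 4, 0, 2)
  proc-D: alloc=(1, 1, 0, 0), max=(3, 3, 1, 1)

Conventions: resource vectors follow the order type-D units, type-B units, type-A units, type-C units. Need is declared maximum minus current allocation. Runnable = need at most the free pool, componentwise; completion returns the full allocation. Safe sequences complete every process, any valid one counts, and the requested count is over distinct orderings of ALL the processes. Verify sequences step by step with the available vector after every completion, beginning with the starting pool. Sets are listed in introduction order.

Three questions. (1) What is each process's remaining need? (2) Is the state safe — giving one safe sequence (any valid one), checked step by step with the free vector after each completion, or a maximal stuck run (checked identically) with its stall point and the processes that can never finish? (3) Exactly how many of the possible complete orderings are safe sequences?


(1) Remaining need (order type-D units, type-B units, type-A units, type-C units):
  proc-C: (3, 1, 0, 0)
  proc-B: (1, 2, 0, 3)
  proc-A: (1, 2, 0, 3)
  proc-G: (0, 1, 0, 3)
  proc-F: (0, 2, 0, 1)
  proc-D: (2, 2, 1, 1)
(2) SAFE, for example via the order proc-F, proc-A, proc-G, proc-B, proc-D, proc-C.
Key observation: reading the order forward, proc-F is the first process whose need (0, 2, 0, 1) meets the free pool (0, 2, 1, 2) exactly on a resource it requests.
Step-by-step check:
  pool = (0, 2, 1, 2)
  run proc-F (needs (0, 2, 0, 1), free (0, 2, 1, 2)); after release of (1, 2, 0, 1) the pool is (1, 4, 1, 3)
  run proc-A (needs (1, 2, 0, 3), free (1, 4, 1, 3)); after release of (2, 0, 0, 0) the pool is (3, 4, 1, 3)
  run proc-G (needs (0, 1, 0, 3), free (3, 4, 1, 3)); after release of (1, 0, 1, 0) the pool is (4, 4, 2, 3)
  run proc-B (needs (1, 2, 0, 3), free (4, 4, 2, 3)); after release of (0, 1, 0, 0) the pool is (4, 5, 2, 3)
  run proc-D (needs (2, 2, 1, 1), free (4, 5, 2, 3)); after release of (1, 1, 0, 0) the pool is (5, 6, 2, 3)
  run proc-C (needs (3, 1, 0, 0), free (5, 6, 2, 3)); after release of (0, 0, 0, 2) the pool is (5, 6, 2, 5)
(3) Exactly 50 of the possible complete orderings are safe sequences.


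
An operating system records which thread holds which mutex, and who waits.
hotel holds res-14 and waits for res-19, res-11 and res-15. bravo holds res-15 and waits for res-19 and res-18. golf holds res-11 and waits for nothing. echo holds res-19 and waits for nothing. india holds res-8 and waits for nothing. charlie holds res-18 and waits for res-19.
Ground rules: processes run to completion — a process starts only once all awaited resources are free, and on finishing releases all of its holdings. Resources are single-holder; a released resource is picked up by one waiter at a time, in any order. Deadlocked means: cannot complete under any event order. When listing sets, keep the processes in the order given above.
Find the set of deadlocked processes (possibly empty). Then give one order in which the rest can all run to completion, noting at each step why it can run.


Nothing here is deadlocked.
Key observation: no waiting chain loops back on itself — every chain ends at a process that waits on nothing, so everyone eventually runs.
The rest can finish in the order echo, charlie, bravo, golf, india, hotel.
Walking it through:
  run echo (it waits on nothing); releases res-19
  run charlie (all its waits — res-19 — are resolved); releases res-18
  run bravo (all its waits — res-19 and res-18 — are resolved); releases res-15
  run golf (it waits on nothing); releases res-11
  run india (it waits on nothing); releases res-8
  run hotel (all its waits — res-19, res-11 and res-15 — are resolved); releases res-14


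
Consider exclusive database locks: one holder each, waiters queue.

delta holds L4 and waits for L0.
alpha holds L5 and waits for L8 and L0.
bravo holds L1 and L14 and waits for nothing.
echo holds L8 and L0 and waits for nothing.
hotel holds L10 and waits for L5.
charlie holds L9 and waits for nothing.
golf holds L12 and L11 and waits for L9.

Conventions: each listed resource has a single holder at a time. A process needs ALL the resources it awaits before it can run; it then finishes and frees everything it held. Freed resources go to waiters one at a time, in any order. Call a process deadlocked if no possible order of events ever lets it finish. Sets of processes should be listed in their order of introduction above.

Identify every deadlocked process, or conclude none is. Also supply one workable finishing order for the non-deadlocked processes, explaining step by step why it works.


No process is deadlocked.
Key observation: the wait relation is loop-free; peeling off processes with no waits unwinds the whole state.
One completion order for the rest: charlie, golf, echo, alpha, bravo, hotel, delta.
Step-by-step check:
  charlie: no waits; runs immediately, freeing L9
  golf waits on L9 — all released -> runs and releases L12 and L11
  echo: no waits; runs immediately, freeing L8 and L0
  alpha waits on L8 and L0 — all released -> runs and releases L5
  bravo: no waits; runs immediately, freeing L1 and L14
  hotel waits on L5 — all released -> runs and releases L10
  delta waits on L0 — all released -> runs and releases L4


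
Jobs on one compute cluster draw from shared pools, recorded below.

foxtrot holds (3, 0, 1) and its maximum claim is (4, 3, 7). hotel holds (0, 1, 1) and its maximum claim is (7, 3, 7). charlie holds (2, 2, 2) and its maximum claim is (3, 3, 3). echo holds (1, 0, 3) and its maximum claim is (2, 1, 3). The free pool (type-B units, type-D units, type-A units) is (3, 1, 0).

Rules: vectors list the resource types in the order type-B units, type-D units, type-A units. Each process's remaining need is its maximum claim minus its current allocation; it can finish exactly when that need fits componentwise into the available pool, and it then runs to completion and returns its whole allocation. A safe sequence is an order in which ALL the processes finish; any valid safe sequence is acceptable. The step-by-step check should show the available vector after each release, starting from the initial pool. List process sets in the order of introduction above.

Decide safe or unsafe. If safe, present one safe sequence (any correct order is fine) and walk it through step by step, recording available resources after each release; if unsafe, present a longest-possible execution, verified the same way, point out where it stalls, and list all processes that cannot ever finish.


The state is UNSAFE.
Key observation: after echo, charlie complete, (6, 3, 5) is the best the pool ever gets, yet each leftover process wants more type-A units.
A maximal execution: echo, charlie — then nothing else fits. Walking it through:
  pool = (3, 1, 0)
  echo needs (1, 1, 0) <= (3, 1, 0) -> finishes; pool += (1, 0, 3) = (4, 1, 3)
  charlie needs (1, 1, 1) <= (4, 1, 3) -> finishes; pool += (2, 2, 2) = (6, 3, 5)
  foxtrot cannot run: need (1, 3, 6) vs free (6, 3, 5) (insufficient type-A units)
  hotel cannot run: need (7, 2, 6) vs free (6, 3, 5) (insufficient type-B units and type-A units)
Permanently blocked: foxtrot and hotel.


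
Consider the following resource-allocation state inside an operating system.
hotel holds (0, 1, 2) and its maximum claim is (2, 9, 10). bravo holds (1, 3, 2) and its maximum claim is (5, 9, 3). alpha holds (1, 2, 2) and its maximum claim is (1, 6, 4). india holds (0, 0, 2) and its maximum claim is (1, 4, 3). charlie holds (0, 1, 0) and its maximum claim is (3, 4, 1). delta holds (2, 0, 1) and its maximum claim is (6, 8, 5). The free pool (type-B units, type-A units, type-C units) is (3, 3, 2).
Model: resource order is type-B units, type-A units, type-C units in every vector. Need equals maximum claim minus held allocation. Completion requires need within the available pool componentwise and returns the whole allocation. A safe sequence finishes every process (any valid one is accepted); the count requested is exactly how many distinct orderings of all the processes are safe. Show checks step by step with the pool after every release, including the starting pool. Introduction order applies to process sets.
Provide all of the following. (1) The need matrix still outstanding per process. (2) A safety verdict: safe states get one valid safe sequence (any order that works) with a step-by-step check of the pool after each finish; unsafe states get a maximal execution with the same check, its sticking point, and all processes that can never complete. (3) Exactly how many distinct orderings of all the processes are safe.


(1) Need matrix, components ordered type-B units, type-A units, type-C units:
  hotel: (2, 8, 8)
  bravo: (4, 6, 1)
  alpha: (0, 4, 2)
  india: (1, 4, 1)
  charlie: (3, 3, 1)
  delta: (4, 8, 4)
(2) The state is SAFE; one workable sequence: charlie, india, alpha, bravo, delta, hotel.
Key observation: the first exact fit in this order is charlie — it needs (3, 3, 1) with (3, 3, 2) free, meeting a requested resource to the last unit.
Step-by-step check:
  pool = (3, 3, 2)
  charlie needs (3, 3, 1) <= (3, 3, 2) -> finishes; pool += (0, 1, 0) = (3, 4, 2)
  india needs (1, 4, 1) <= (3, 4, 2) -> finishes; pool += (0, 0, 2) = (3, 4, 4)
  alpha needs (0, 4, 2) <= (3, 4, 4) -> finishes; pool += (1, 2, 2) = (4, 6, 6)
  bravo needs (4, 6, 1) <= (4, 6, 6) -> finishes; pool += (1, 3, 2) = (5, 9, 8)
  delta needs (4, 8, 4) <= (5, 9, 8) -> finishes; pool += (2, 0, 1) = (7, 9, 9)
  hotel needs (2, 8, 8) <= (7, 9, 9) -> finishes; pool += (0, 1, 2) = (7, 10, 11)
(3) Exactly 7 of the possible complete orderings are safe sequences.


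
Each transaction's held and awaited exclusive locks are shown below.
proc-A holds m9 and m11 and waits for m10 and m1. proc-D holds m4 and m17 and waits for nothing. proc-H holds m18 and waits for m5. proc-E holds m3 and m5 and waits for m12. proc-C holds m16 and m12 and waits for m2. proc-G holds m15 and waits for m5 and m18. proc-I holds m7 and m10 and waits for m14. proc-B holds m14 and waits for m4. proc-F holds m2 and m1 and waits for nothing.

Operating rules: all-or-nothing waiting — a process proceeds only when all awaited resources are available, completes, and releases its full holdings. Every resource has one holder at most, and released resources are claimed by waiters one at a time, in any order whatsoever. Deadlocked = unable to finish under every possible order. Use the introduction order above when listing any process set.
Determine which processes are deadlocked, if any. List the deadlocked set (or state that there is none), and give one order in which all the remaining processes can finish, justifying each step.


Nothing here is deadlocked.
Key observation: no waiting chain loops back on itself — every chain ends at a process that waits on nothing, so everyone eventually runs.
A valid finishing order for the others: proc-F, proc-D, proc-C, proc-B, proc-I, proc-E, proc-H, proc-A, proc-G.
Verifying each step:
  run proc-F (it waits on nothing); releases m2 and m1
  run proc-D (it waits on nothing); releases m4 and m17
  proc-C: everything it awaited (m2) is free; runs, freeing m16 and m12
  proc-B: everything it awaited (m4) is free; runs, freeing m14
  proc-I: everything it awaited (m14) is free; runs, freeing m7 and m10
  proc-E: everything it awaited (m12) is free; runs, freeing m3 and m5
  proc-H: everything it awaited (m5) is free; runs, freeing m18
  proc-A: everything it awaited (m10 and m1) is free; runs, freeing m9 and m11
  proc-G: everything it awaited (m5 and m18) is free; runs, freeing m15


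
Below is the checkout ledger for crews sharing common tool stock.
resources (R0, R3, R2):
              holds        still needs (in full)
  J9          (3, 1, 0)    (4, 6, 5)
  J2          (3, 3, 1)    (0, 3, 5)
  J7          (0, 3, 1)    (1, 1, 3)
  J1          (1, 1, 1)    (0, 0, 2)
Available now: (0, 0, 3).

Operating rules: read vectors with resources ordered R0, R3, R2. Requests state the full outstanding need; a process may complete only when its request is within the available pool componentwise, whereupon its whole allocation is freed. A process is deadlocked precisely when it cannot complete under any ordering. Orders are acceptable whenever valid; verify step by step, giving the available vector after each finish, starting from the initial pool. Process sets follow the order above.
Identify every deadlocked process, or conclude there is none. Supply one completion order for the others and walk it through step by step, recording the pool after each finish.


No process is deadlocked.
Key observation: starting with J1, each completion frees enough for the next — no one is permanently blocked.
A valid finishing order for the others: J1, J7, J2, J9. Step-by-step check:
  pool = (0, 0, 3)
  J1 needs (0, 0, 2) <= (0, 0, 3) -> finishes; pool += (1, 1, 1) = (1, 1, 4)
  J7 needs (1, 1, 3) <= (1, 1, 4) -> finishes; pool += (0, 3, 1) = (1, 4, 5)
  J2 needs (0, 3, 5) <= (1, 4, 5) -> finishes; pool += (3, 3, 1) = (4, 7, 6)
  J9 needs (4, 6, 5) <= (4, 7, 6) -> finishes; pool += (3, 1, 0) = (7, 8, 6)


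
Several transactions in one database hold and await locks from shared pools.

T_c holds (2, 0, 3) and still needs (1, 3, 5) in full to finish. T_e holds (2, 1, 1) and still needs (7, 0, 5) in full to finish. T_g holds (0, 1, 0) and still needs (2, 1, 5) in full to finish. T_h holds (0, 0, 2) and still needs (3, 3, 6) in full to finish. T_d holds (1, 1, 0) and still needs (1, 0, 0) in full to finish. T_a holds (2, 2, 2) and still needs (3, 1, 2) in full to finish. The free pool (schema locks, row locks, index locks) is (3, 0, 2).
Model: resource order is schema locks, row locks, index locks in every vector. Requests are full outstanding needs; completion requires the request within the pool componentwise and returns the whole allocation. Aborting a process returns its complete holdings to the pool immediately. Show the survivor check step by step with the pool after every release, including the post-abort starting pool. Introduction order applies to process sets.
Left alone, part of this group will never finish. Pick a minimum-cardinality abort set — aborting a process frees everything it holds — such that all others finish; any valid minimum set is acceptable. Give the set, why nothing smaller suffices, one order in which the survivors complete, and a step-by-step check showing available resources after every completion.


Minimum abort set: T_h.
Key observation: T_g had no path to completion before; after the abort of T_h ((0, 0, 2) returned), step 3 is where it fits.
Why nothing smaller works: aborting no one leaves the state deadlocked as given.
Survivors finish in the order: T_d, T_a, T_g, T_c, T_e. Check, step by step (pool after the aborts first):
  pool = (3, 0, 4)
  run T_d (needs (1, 0, 0), free (3, 0, 4)); after release of (1, 1, 0) the pool is (4, 1, 4)
  run T_a (needs (3, 1, 2), free (4, 1, 4)); after release of (2, 2, 2) the pool is (6, 3, 6)
  run T_g (needs (2, 1, 5), free (6, 3, 6)); after release of (0, 1, 0) the pool is (6, 4, 6)
  run T_c (needs (1, 3, 5), free (6, 4, 6)); after release of (2, 0, 3) the pool is (8, 4, 9)
  run T_e (needs (7, 0, 5), free (8, 4, 9)); after release of (2, 1, 1) the pool is (10, 5, 10)


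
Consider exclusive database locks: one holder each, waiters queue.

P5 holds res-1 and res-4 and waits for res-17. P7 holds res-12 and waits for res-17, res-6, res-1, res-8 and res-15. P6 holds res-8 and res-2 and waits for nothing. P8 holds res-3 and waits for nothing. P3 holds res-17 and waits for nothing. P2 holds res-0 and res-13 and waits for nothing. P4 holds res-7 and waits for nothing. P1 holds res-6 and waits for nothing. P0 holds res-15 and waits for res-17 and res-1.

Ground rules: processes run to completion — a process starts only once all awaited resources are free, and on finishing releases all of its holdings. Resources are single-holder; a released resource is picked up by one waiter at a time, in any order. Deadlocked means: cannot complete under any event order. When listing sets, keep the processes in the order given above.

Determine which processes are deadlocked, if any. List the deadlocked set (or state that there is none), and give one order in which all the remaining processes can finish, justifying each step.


Nothing here is deadlocked.
Key observation: no waiting chain loops back on itself — every chain ends at a process that waits on nothing, so everyone eventually runs.
The rest can finish in the order P1, P2, P8, P4, P6, P3, P5, P0, P7.
Walking it through:
  run P1 (it waits on nothing); releases res-6
  run P2 (it waits on nothing); releases res-0 and res-13
  run P8 (it waits on nothing); releases res-3
  run P4 (it waits on nothing); releases res-7
  run P6 (it waits on nothing); releases res-8 and res-2
  run P3 (it waits on nothing); releases res-17
  run P5 (all its waits — res-17 — are resolved); releases res-1 and res-4
  run P0 (all its waits — res-17 and res-1 — are resolved); releases res-15
  run P7 (all its waits — res-17, res-6, res-1, res-8 and res-15 — are resolved); releases res-12
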